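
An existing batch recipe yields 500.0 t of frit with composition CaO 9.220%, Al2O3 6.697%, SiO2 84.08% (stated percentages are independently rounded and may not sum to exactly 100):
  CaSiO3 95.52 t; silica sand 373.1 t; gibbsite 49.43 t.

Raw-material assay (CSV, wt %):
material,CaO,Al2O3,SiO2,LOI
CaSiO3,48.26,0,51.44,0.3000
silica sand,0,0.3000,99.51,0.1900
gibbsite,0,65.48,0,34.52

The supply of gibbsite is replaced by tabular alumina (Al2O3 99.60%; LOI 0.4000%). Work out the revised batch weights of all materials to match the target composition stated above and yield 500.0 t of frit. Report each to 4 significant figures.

Revised batch per 500.0 t frit:
  CaSiO3: 95.52 t
  silica sand: 373.1 t
  tabular alumina: 32.50 t
Total batch = 501.1 t; LOI loss = 1.125 t

Full float precision is carried at every stage. The intermediate values appear rounded off to 4 significant digits when written out — exactly one rounding is applied to each reported result. Derived quantities are computed in full precision (the totals, three oxide percentages, LOI, yield, net glass mass) from the weighed amounts per 500.0 t of glass, as given in the question or the answer.
Per-oxide target masses for 500.0 t frit:
  CaO: 9.220% × 500.0 = 46.10 t
  Al2O3: 6.697% × 500.0 = 33.48 t
  SiO2: 84.08% × 500.0 = 420.4 t
Sums-versus-targets review with the batch weights as given, relative to the basis at hand (sum by sum, the targets are met within answer rounding):
  CaO: 95.52·0.4826 = 46.10 t (target 46.10 t)
  Al2O3: 373.1·0.003000 + 32.50·0.9960 = 33.49 t (target 33.48 t)
  SiO2: 95.52·0.5144 + 373.1·0.9951 = 420.4 t (target 420.4 t)
The glass-mass cross-check: the batch minus its LOI: 500.0 t (the Σ of target masses is 500.0 t; basis as stated: 500.0 t — rounding explains the deltas).
Summing the batch: Σ batch = 501.1 t; Σ batch·LOI gives LOI loss = 1.125 t; yield: glass divided by total = 99.78%.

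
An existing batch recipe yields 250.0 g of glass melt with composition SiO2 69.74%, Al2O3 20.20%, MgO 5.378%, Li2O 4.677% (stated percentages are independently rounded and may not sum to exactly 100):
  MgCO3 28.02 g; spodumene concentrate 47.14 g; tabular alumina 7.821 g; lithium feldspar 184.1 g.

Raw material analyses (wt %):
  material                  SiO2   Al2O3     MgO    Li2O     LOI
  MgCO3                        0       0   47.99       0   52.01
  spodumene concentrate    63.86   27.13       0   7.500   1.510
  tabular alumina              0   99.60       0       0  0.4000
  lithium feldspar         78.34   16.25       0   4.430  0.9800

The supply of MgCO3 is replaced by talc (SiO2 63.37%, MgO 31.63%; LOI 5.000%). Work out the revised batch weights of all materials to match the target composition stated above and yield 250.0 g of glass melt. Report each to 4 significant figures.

Revised batch per 250.0 g glass melt:
  talc: 42.51 g
  spodumene concentrate: 86.31 g
  tabular alumina: 7.971 g
  lithium feldspar: 117.8 g
Total batch = 254.6 g; LOI loss = 4.615 g

Values along the way are rounded off to 4 significant figures wherever printed; the whole derivation keeps full precision at every stage — each reported result takes a single rounding. All derived quantities (totals, four oxide percentages, yield, glass mass, ignition loss) are computed in exact precision using the weight values at 250.0 g of glass, exactly as printed in either problem or answer.
Oxide mass targets, per 250.0 g glass melt:
  SiO2: 69.74% × 250.0 = 174.4 g
  Al2O3: 20.20% × 250.0 = 50.50 g
  MgO: 5.378% × 250.0 = 13.44 g
  Li2O: 4.677% × 250.0 = 11.69 g
Mass-balance tally per oxide given the weights on record, per the basis as stated (sums match the target masses exact up to rounding of places):
  SiO2: 42.51·0.6337 + 86.31·0.6386 + 117.8·0.7834 = 174.3 g (target 174.4 g)
  Al2O3: 86.31·0.2713 + 7.971·0.9960 + 117.8·0.1625 = 50.50 g (target 50.50 g)
  MgO: 42.51·0.3163 = 13.45 g (target 13.44 g)
  Li2O: 86.31·0.07500 + 117.8·0.04430 = 11.69 g (target 11.69 g)
Consistency of the glass mass: the batch minus its LOI: 250.0 g (the targets, summed, come to 250.0 g; with the basis standing at 250.0 g — rounding explains the deltas).
Batch grand total — Σ batch = 254.6 g; the LOI term Σ batch·LOI equals 4.615 g; yield = glass ÷ total batch = 98.19%.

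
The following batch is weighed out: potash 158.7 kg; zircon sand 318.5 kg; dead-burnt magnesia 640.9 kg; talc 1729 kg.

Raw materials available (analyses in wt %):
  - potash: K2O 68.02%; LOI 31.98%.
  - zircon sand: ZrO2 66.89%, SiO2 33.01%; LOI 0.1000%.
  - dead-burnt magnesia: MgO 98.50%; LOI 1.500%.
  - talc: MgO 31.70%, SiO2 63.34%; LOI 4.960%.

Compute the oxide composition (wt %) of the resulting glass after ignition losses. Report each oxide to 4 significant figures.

Glass mass = 2701 kg (batch 2847 − LOI 146.4).
Composition: MgO 43.67%, ZrO2 7.889%, SiO2 44.44%, K2O 3.997%

Exact precision is maintained at all times; intermediates are shown rounded off to 4 significant digits alongside each step — exactly one rounding is applied to each reported value; all derived quantities, which include glass mass, totals, the yield, LOI, four oxide percentages, are re-derived in exact precision, precisely as stated by question or answer, from the weighed amounts per 2701 kg of glass.
Per-oxide mass from batch:
  MgO: 640.9·0.9850 + 1729·0.3170 = 1179 kg
  ZrO2: 318.5·0.6689 = 213.0 kg
  SiO2: 318.5·0.3301 + 1729·0.6334 = 1200 kg
  K2O: 158.7·0.6802 = 107.9 kg
LOI: 158.7·0.3198 + 318.5·0.001000 + 640.9·0.01500 + 1729·0.04960 = 146.4 kg
Glass = total batch minus LOI = 2847 − 146.4 = 2701 kg (consistent with Σ oxide mass)
each wt % is 100 × oxide ÷ glass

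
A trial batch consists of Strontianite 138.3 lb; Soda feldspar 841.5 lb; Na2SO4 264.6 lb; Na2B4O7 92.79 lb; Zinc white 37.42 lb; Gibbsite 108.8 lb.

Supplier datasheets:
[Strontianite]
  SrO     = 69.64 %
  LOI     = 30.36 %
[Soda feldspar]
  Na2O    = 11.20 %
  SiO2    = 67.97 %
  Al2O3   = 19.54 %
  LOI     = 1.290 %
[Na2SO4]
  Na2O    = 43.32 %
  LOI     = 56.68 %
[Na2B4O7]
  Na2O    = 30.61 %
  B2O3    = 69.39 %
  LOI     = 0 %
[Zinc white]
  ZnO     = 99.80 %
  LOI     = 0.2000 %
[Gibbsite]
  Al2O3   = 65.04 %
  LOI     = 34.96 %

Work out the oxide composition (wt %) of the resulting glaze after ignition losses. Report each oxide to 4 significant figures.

Glass mass = 1242 lb (batch 1483 − LOI 240.9).
Composition: SrO 7.752%, ZnO 3.006%, Na2O 19.10%, SiO2 46.03%, B2O3 5.182%, Al2O3 18.93%

Mid-chain values appear, with 4-significant-figure rounding, when written out; the whole derivation keeps full precision from start to finish — every reported figure undergoes a single rounding — the derived quantities, which include LOI, the totals, six oxide percentages, the yield, glass mass, are computed in full precision, as given in question or answer, from the weighed amounts for 1242 lb of glass.
What the batch supplies per oxide:
  SrO: 138.3·0.6964 = 96.31 lb
  ZnO: 37.42·0.9980 = 37.35 lb
  Na2O: 841.5·0.1120 + 264.6·0.4332 + 92.79·0.3061 = 237.3 lb
  SiO2: 841.5·0.6797 = 572.0 lb
  B2O3: 92.79·0.6939 = 64.39 lb
  Al2O3: 841.5·0.1954 + 108.8·0.6504 = 235.2 lb
LOI: 138.3·0.3036 + 841.5·0.01290 + 264.6·0.5668 + 37.42·0.002000 + 108.8·0.3496 = 240.9 lb
Glass mass = batch − LOI = 1483 − 240.9 = 1242 lb (matching Σ of the oxides)
percent share: oxide ÷ glass, ×100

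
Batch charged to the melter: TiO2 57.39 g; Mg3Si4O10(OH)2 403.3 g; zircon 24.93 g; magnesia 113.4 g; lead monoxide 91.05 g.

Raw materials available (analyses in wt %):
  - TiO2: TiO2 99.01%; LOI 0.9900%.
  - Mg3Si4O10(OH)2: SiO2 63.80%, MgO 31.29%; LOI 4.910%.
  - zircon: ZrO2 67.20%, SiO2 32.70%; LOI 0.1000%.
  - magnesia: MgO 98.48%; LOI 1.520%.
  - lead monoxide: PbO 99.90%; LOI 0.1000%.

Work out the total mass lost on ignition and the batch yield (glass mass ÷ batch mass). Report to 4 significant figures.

All internal work maintains exact precision end to end — the intermediate values appear rounded off to 4 significant figures as written; every reported number is rounded exactly once; derived quantities are recomputed in full float precision (LOI, five oxide percentages, net glass mass, the yield, the totals) using the weight values at 667.9 g of glass as set out in the problem or answer text.
Material-by-material LOI:
  TiO2: 57.39 × 0.009900 = 0.5682 g
  Mg3Si4O10(OH)2: 403.3 × 0.04910 = 19.80 g
  zircon: 24.93 × 0.001000 = 0.02493 g
  magnesia: 113.4 × 0.01520 = 1.724 g
  lead monoxide: 91.05 × 0.001000 = 0.09105 g
Total LOI = 22.21 g
Glass = batch − LOI = 690.1 − 22.21 = 667.9 g

LOI loss = 22.21 g; glass = 667.9 g; yield = 96.78%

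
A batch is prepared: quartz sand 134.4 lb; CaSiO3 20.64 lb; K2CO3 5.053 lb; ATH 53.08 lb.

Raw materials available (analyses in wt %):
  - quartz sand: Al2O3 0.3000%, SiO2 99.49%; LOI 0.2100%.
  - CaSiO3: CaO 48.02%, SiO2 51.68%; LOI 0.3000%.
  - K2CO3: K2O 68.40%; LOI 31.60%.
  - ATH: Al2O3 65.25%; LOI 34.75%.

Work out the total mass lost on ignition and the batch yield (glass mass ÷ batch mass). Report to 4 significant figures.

LOI loss = 20.39 lb; glass = 192.8 lb; yield = 90.44%

The whole derivation runs at exact precision in all steps; in-progress results are shown rounded to four significant figures in the printout; every reported figure is rounded just once. The derived quantities, including glass mass, ignition loss, the four compositions, the totals, the yield, are rebuilt from the weighed amounts for 192.8 lb of glass at full float precision as quoted within the problem or the answer.
Each material's LOI contribution:
  quartz sand: 134.4 × 0.002100 = 0.2822 lb
  CaSiO3: 20.64 × 0.003000 = 0.06192 lb
  K2CO3: 5.053 × 0.3160 = 1.597 lb
  ATH: 53.08 × 0.3475 = 18.45 lb
Total LOI = 20.39 lb
Glass = batch − LOI = 213.2 − 20.39 = 192.8 lb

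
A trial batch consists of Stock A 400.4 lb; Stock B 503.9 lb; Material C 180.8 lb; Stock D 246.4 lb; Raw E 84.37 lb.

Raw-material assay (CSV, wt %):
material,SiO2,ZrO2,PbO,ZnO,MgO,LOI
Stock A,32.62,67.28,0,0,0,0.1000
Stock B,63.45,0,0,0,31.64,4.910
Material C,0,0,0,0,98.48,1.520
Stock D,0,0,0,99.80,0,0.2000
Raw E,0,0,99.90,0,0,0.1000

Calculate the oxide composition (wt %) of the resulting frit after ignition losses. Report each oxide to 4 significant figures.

Every computation runs at full float precision all the way through — mid-chain values are shown (rounded to 4 significant digits) between the steps. Every reported number is rounded only once — all derived quantities are carried in full float precision (glass mass, LOI, the totals, yield, the five compositions) starting from the weights per 1387 lb of glass precisely as stated by problem or answer.
Delivered oxide masses:
  SiO2: 400.4·0.3262 + 503.9·0.6345 = 450.3 lb
  ZrO2: 400.4·0.6728 = 269.4 lb
  PbO: 84.37·0.9990 = 84.29 lb
  ZnO: 246.4·0.9980 = 245.9 lb
  MgO: 503.9·0.3164 + 180.8·0.9848 = 337.5 lb
LOI: 400.4·0.001000 + 503.9·0.04910 + 180.8·0.01520 + 246.4·0.002000 + 84.37·0.001000 = 28.47 lb
Resulting glass, batch − LOI: 1416 − 28.47 = 1387 lb (matching Σ of the oxides)
percent share: oxide ÷ glass, ×100

Glass mass = 1387 lb (batch 1416 − LOI 28.47).
Composition: SiO2 32.46%, ZrO2 19.42%, PbO 6.075%, ZnO 17.72%, MgO 24.33%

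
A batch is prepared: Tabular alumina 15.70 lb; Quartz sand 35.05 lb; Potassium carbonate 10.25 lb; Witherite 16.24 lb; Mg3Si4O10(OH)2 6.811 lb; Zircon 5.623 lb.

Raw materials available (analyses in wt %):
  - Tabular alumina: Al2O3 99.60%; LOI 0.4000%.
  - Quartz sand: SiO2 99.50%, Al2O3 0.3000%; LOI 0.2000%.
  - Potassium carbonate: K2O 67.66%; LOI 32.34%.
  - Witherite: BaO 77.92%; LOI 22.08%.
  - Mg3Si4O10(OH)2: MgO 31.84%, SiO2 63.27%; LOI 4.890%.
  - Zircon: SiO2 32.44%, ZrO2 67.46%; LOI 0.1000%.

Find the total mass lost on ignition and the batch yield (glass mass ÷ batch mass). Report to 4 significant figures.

LOI loss = 7.372 lb; glass = 82.30 lb; yield = 91.78%

All internal work keeps full precision through the solve — in-progress results appear rounded to four significant figures on the page. Exactly one rounding goes into each reported value. The derived quantities are re-derived in full precision (glass mass, totals, LOI, the six compositions, yield) using the weight values at 82.30 lb of glass exactly as printed in the problem or answer text.
LOI of each material in turn:
  Tabular alumina: 15.70 × 0.004000 = 0.06280 lb
  Quartz sand: 35.05 × 0.002000 = 0.07010 lb
  Potassium carbonate: 10.25 × 0.3234 = 3.315 lb
  Witherite: 16.24 × 0.2208 = 3.586 lb
  Mg3Si4O10(OH)2: 6.811 × 0.04890 = 0.3331 lb
  Zircon: 5.623 × 0.001000 = 0.005623 lb
Total LOI = 7.372 lb
Glass = batch − LOI = 89.67 − 7.372 = 82.30 lb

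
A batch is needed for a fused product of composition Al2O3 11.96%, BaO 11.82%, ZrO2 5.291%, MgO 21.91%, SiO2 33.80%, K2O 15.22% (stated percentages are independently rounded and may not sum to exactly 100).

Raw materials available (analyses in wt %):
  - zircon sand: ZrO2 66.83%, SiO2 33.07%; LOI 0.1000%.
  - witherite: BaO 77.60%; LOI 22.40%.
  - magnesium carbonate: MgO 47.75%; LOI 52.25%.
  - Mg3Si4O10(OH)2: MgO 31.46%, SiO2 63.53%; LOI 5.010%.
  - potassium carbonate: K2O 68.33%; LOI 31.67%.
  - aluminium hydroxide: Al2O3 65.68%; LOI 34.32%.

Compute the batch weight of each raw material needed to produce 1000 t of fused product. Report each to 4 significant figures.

Exact precision is held all the way through; mid-chain values are rounded to 4 significant figures when quoted; exactly one rounding lands on each reported figure. Derived quantities are computed at full precision (LOI, six oxide percentages, totals, yield, net glass mass) from the batch weights for 1000 t of glass, precisely as stated by either problem or answer.
Target oxide masses per 1000 t fused product:
  Al2O3: 11.96% × 1000 = 119.6 t
  BaO: 11.82% × 1000 = 118.2 t
  ZrO2: 5.291% × 1000 = 52.91 t
  MgO: 21.91% × 1000 = 219.1 t
  SiO2: 33.80% × 1000 = 338.0 t
  K2O: 15.22% × 1000 = 152.2 t
Oxide-by-oxide audit using the reported weights, for the quoted basis mass (summed amounts equal target values exact up to rounding of places):
  Al2O3: 182.1·0.6568 = 119.6 t (target 119.6 t)
  BaO: 152.3·0.7760 = 118.2 t (target 118.2 t)
  ZrO2: 79.17·0.6683 = 52.91 t (target 52.91 t)
  MgO: 135.5·0.4775 + 490.8·0.3146 = 219.1 t (target 219.1 t)
  SiO2: 79.17·0.3307 + 490.8·0.6353 = 338.0 t (target 338.0 t)
  K2O: 222.7·0.6833 = 152.2 t (target 152.2 t)
Glass-mass sanity pass: total charge less LOI = 1000 t (the Σ of target masses is 1000 t; versus the stated basis of 1000 t — gaps are rounding artifacts).
Summing the batch: Σ batch = 1263 t; LOI removed, Σ of batch·LOI: 262.6 t; as yield: glass ÷ batch → 79.20%.

Batch per 1000 t fused product:
  zircon sand: 79.17 t
  witherite: 152.3 t
  magnesium carbonate: 135.5 t
  Mg3Si4O10(OH)2: 490.8 t
  potassium carbonate: 222.7 t
  aluminium hydroxide: 182.1 t
Total batch = 1263 t; LOI loss = 262.6 t; yield = 79.20%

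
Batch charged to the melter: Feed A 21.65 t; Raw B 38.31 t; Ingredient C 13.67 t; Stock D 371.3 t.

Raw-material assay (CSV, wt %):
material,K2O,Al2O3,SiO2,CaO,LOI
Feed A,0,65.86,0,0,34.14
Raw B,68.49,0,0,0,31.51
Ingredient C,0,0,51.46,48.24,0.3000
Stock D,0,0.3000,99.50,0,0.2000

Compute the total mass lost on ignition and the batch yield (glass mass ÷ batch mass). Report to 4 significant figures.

LOI loss = 20.25 t; glass = 424.7 t; yield = 95.45%

Values along the way are shown rounded to 4 significant digits in the working — the whole derivation runs at exact precision throughout. Every reported figure takes a single rounding. The derived quantities are carried at exact precision (ignition loss, the yield, totals, glass mass, four oxide percentages) from the weighed amounts on 424.7 t of glass as quoted within the problem or the answer.
Loss on ignition, line by line:
  Feed A: 21.65 × 0.3414 = 7.391 t
  Raw B: 38.31 × 0.3151 = 12.07 t
  Ingredient C: 13.67 × 0.003000 = 0.04101 t
  Stock D: 371.3 × 0.002000 = 0.7426 t
Total LOI = 20.25 t
Glass = batch − LOI = 444.9 − 20.25 = 424.7 t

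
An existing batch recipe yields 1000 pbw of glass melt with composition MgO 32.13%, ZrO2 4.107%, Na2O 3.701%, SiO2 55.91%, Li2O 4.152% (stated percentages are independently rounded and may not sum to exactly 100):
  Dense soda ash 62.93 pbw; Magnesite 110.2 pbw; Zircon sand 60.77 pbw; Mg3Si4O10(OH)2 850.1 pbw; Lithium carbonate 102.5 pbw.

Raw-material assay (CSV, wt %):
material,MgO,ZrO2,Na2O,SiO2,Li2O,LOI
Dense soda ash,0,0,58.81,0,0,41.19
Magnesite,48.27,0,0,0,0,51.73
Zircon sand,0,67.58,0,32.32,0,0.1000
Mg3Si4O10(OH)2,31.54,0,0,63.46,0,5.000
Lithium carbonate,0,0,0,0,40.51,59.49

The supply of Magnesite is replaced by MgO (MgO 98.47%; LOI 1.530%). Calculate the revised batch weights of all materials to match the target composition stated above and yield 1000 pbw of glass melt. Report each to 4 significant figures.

Full precision is held at every stage. Intermediates are printed, rounded to 4 significant figures, in the working — exactly one rounding goes into each reported result — all derived quantities are computed from the weighed amounts per 1000 pbw of glass at full float precision (totals, net glass mass, ignition loss, the yield, five oxide percentages) as set out in the problem or answer text.
Target oxide masses per 1000 pbw glass melt:
  MgO: 32.13% × 1000 = 321.3 pbw
  ZrO2: 4.107% × 1000 = 41.07 pbw
  Na2O: 3.701% × 1000 = 37.01 pbw
  SiO2: 55.91% × 1000 = 559.1 pbw
  Li2O: 4.152% × 1000 = 41.52 pbw
Verifying the oxide balance per the reported batch figures, per the basis as stated (sums match the target masses within answer rounding):
  MgO: 54.01·0.9847 + 850.1·0.3154 = 321.3 pbw (target 321.3 pbw)
  ZrO2: 60.77·0.6758 = 41.07 pbw (target 41.07 pbw)
  Na2O: 62.93·0.5881 = 37.01 pbw (target 37.01 pbw)
  SiO2: 60.77·0.3232 + 850.1·0.6346 = 559.1 pbw (target 559.1 pbw)
  Li2O: 102.5·0.4051 = 41.52 pbw (target 41.52 pbw)
Glass-mass sanity pass: batch total minus LOI = 1000 pbw (oxide target masses add up to 1000 pbw; stated basis 1000 pbw — rounding explains the deltas).
Total batch = Σ batch = 1130 pbw; LOI loss = Σ batch·LOI = 130.3 pbw; yield: glass divided by total = 88.47%.

Revised batch per 1000 pbw glass melt:
  Dense soda ash: 62.93 pbw
  MgO: 54.01 pbw
  Zircon sand: 60.77 pbw
  Mg3Si4O10(OH)2: 850.1 pbw
  Lithium carbonate: 102.5 pbw
Total batch = 1130 pbw; LOI loss = 130.3 pbw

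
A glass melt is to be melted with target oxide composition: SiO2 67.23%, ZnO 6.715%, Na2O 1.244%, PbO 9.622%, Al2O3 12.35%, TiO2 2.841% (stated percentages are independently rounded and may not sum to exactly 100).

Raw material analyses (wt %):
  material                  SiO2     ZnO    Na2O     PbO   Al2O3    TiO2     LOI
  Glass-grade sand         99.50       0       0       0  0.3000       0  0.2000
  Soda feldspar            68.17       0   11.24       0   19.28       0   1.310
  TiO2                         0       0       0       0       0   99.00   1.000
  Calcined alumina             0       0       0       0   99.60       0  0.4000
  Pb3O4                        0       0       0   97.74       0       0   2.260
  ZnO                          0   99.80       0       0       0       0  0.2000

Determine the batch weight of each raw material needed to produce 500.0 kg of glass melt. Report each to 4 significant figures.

Mid-chain values are shown rounded to four significant digits across the worked steps — every computation holds full precision all the way through; every reported figure sees exactly one rounding; the derived quantities (net glass mass, ignition loss, the yield, six oxide percentages, totals) are computed starting from the weights on 500.0 kg of glass in full float precision, exactly as shown in either problem or answer.
Target masses of each oxide per 500.0 kg glass melt:
  SiO2: 67.23% × 500.0 = 336.2 kg
  ZnO: 6.715% × 500.0 = 33.58 kg
  Na2O: 1.244% × 500.0 = 6.220 kg
  PbO: 9.622% × 500.0 = 48.11 kg
  Al2O3: 12.35% × 500.0 = 61.75 kg
  TiO2: 2.841% × 500.0 = 14.20 kg
Per-oxide balance check using the reported weights, on the stated basis (target by target, the sums agree given rounding of the digits):
  SiO2: 299.9·0.9950 + 55.34·0.6817 = 336.1 kg (target 336.2 kg)
  ZnO: 33.64·0.9980 = 33.57 kg (target 33.58 kg)
  Na2O: 55.34·0.1124 = 6.220 kg (target 6.220 kg)
  PbO: 49.22·0.9774 = 48.11 kg (target 48.11 kg)
  Al2O3: 299.9·0.003000 + 55.34·0.1928 + 50.38·0.9960 = 61.75 kg (target 61.75 kg)
  TiO2: 14.35·0.9900 = 14.21 kg (target 14.20 kg)
Glass-mass closure: whole batch net of LOI = 500.0 kg (oxide target masses add up to 500.0 kg; stated basis 500.0 kg — differing by rounding only).
Adding the batch up: Σ batch = 502.8 kg; the LOI term Σ batch·LOI equals 2.849 kg; yield, glass over the total, = 99.43%.

Batch per 500.0 kg glass melt:
  Glass-grade sand: 299.9 kg
  Soda feldspar: 55.34 kg
  TiO2: 14.35 kg
  Calcined alumina: 50.38 kg
  Pb3O4: 49.22 kg
  ZnO: 33.64 kg
Total batch = 502.8 kg; LOI loss = 2.849 kg; yield = 99.43%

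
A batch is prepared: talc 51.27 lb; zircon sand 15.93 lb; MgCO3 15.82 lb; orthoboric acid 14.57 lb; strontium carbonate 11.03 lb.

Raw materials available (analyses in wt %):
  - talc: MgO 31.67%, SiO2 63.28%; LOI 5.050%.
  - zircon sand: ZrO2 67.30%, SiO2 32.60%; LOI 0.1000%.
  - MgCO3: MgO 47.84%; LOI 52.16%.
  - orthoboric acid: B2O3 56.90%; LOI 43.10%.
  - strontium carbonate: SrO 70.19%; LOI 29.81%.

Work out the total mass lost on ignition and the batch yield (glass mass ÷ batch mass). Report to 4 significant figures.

Working values are printed (rounded to four significant figures) between the steps; the whole derivation runs at full float precision through every step — every reported result is rounded once only; the derived quantities (five oxide percentages, LOI, the totals, the yield, glass mass) are carried from the batch weights per 88.20 lb of glass at exact precision, as given in the problem or the answer.
LOI of each material in turn:
  talc: 51.27 × 0.05050 = 2.589 lb
  zircon sand: 15.93 × 0.001000 = 0.01593 lb
  MgCO3: 15.82 × 0.5216 = 8.252 lb
  orthoboric acid: 14.57 × 0.4310 = 6.280 lb
  strontium carbonate: 11.03 × 0.2981 = 3.288 lb
Total LOI = 20.42 lb
Glass = batch − LOI = 108.6 − 20.42 = 88.20 lb

LOI loss = 20.42 lb; glass = 88.20 lb; yield = 81.20%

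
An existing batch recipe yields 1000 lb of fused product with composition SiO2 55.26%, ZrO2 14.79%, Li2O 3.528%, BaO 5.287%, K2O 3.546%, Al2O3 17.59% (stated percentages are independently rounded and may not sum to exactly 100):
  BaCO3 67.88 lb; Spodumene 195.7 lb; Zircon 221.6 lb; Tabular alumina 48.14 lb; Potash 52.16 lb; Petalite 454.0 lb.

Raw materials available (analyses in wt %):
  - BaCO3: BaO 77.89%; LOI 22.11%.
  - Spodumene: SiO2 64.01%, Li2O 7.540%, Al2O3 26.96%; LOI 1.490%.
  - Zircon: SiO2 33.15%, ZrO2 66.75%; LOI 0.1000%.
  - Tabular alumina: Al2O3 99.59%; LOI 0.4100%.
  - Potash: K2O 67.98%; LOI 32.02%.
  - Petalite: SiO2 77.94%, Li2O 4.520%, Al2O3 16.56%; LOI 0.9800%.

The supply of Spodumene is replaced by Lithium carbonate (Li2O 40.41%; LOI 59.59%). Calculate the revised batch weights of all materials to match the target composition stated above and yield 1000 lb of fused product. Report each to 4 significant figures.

Revised batch per 1000 lb fused product:
  BaCO3: 67.88 lb
  Lithium carbonate: 18.54 lb
  Zircon: 221.6 lb
  Tabular alumina: 74.40 lb
  Potash: 52.16 lb
  Petalite: 614.8 lb
Total batch = 1049 lb; LOI loss = 49.31 lb

In-progress results appear rounded off to 4 significant digits within the worked lines — all internal work maintains full precision through the solve — a single rounding produces every reported number. All derived quantities are rebuilt at full float precision (LOI, net glass mass, yield, six oxide percentages, totals) starting from the weights at 1000 lb of glass, as given in the question or the answer.
Target masses of each oxide per 1000 lb fused product:
  SiO2: 55.26% × 1000 = 552.6 lb
  ZrO2: 14.79% × 1000 = 147.9 lb
  Li2O: 3.528% × 1000 = 35.28 lb
  BaO: 5.287% × 1000 = 52.87 lb
  K2O: 3.546% × 1000 = 35.46 lb
  Al2O3: 17.59% × 1000 = 175.9 lb
Balance tally, oxide-wise, on the weights just shown, under the basis named above (summed amounts equal target values up to rounding of the answer):
  SiO2: 221.6·0.3315 + 614.8·0.7794 = 552.6 lb (target 552.6 lb)
  ZrO2: 221.6·0.6675 = 147.9 lb (target 147.9 lb)
  Li2O: 18.54·0.4041 + 614.8·0.04520 = 35.28 lb (target 35.28 lb)
  BaO: 67.88·0.7789 = 52.87 lb (target 52.87 lb)
  K2O: 52.16·0.6798 = 35.46 lb (target 35.46 lb)
  Al2O3: 74.40·0.9959 + 614.8·0.1656 = 175.9 lb (target 175.9 lb)
Glass-mass bookkeeping: batch Σ − ignition loss = 1000 lb (targets for the oxides total 1000 lb; basis as stated: 1000 lb — any gap is answer rounding).
Adding the batch up: Σ batch = 1049 lb; the LOI term Σ batch·LOI equals 49.31 lb; glass ÷ batch gives a yield of 95.30%.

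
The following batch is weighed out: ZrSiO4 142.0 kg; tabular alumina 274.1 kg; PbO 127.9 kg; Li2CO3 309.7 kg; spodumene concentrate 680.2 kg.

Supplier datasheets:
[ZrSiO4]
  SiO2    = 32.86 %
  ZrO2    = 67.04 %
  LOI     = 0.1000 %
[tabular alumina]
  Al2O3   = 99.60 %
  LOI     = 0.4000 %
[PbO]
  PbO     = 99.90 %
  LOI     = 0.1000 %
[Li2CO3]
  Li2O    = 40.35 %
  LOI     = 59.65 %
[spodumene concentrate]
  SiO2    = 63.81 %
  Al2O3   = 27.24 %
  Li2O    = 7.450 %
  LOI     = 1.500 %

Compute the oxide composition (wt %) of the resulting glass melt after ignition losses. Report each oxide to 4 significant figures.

Glass mass = 1338 kg (batch 1534 − LOI 196.3).
Composition: SiO2 35.94%, PbO 9.552%, Al2O3 34.26%, ZrO2 7.117%, Li2O 13.13%

All arithmetic carries full precision from first step to last — intermediates are displayed, rounded to 4 significant digits, as written. Every reported number undergoes a single rounding — the derived quantities (glass mass, LOI, yield, the five compositions, totals) are recomputed in full float precision from the weighed amounts per 1338 kg of glass as quoted within the problem or the answer.
What the batch supplies per oxide:
  SiO2: 142.0·0.3286 + 680.2·0.6381 = 480.7 kg
  PbO: 127.9·0.9990 = 127.8 kg
  Al2O3: 274.1·0.9960 + 680.2·0.2724 = 458.3 kg
  ZrO2: 142.0·0.6704 = 95.20 kg
  Li2O: 309.7·0.4035 + 680.2·0.07450 = 175.6 kg
LOI: 142.0·0.001000 + 274.1·0.004000 + 127.9·0.001000 + 309.7·0.5965 + 680.2·0.01500 = 196.3 kg
Resulting glass, batch − LOI: 1534 − 196.3 = 1338 kg (= Σ oxide masses)
each oxide over glass, ×100, is wt %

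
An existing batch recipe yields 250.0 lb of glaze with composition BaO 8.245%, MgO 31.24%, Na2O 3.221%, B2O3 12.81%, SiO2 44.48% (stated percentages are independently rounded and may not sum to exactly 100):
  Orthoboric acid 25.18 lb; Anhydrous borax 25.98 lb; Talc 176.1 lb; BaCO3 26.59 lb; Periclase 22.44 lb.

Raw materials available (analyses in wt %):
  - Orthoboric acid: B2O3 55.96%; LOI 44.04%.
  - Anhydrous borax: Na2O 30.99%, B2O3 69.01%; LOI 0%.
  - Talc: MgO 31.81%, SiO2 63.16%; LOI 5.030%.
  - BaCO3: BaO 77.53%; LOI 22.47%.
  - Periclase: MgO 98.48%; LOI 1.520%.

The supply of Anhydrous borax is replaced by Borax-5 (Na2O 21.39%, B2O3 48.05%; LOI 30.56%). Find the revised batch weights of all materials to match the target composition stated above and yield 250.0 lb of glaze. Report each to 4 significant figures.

Revised batch per 250.0 lb glaze:
  Orthoboric acid: 24.90 lb
  Borax-5: 37.65 lb
  Talc: 176.1 lb
  BaCO3: 26.59 lb
  Periclase: 22.44 lb
Total batch = 287.7 lb; LOI loss = 37.65 lb

Values along the way appear, with 4-significant-figure rounding, at each printed step — the working math keeps exact precision at each step. Every reported result is rounded only once. Derived quantities are recomputed starting from the weights at 250.0 lb of glass in exact precision (the totals, ignition loss, glass mass, yield, five oxide percentages) as they appear in the question or the answer.
Oxide-by-oxide targets in 250.0 lb glaze:
  BaO: 8.245% × 250.0 = 20.61 lb
  MgO: 31.24% × 250.0 = 78.10 lb
  Na2O: 3.221% × 250.0 = 8.052 lb
  B2O3: 12.81% × 250.0 = 32.02 lb
  SiO2: 44.48% × 250.0 = 111.2 lb
Mass-balance tally per oxide using the reported weights, on the stated basis (each sum matches its target mass up to rounding of the answer):
  BaO: 26.59·0.7753 = 20.62 lb (target 20.61 lb)
  MgO: 176.1·0.3181 + 22.44·0.9848 = 78.12 lb (target 78.10 lb)
  Na2O: 37.65·0.2139 = 8.053 lb (target 8.052 lb)
  B2O3: 24.90·0.5596 + 37.65·0.4805 = 32.02 lb (target 32.02 lb)
  SiO2: 176.1·0.6316 = 111.2 lb (target 111.2 lb)
Glass-mass closure: whole batch net of LOI = 250.0 lb (the targets, summed, come to 250.0 lb; stated basis 250.0 lb — gaps are rounding artifacts).
Adding the batch up: Σ batch = 287.7 lb; Σ batch·LOI gives LOI loss = 37.65 lb; yield: glass divided by total = 86.91%.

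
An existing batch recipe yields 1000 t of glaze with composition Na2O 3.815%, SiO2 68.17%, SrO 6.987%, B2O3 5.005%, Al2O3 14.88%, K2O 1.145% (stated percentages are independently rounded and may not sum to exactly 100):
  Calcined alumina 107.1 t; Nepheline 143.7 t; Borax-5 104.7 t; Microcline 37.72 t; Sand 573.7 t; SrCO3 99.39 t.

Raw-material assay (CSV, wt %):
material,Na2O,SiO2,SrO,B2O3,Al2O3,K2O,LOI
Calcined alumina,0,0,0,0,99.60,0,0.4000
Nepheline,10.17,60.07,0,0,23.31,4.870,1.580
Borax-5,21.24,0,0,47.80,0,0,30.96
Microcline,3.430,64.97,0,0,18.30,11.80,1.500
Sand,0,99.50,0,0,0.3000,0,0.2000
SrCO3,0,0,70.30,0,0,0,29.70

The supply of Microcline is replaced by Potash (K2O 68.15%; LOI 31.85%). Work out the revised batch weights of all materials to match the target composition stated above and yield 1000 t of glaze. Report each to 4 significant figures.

Revised batch per 1000 t glaze:
  Calcined alumina: 111.0 t
  Nepheline: 156.4 t
  Borax-5: 104.7 t
  Potash: 5.622 t
  Sand: 590.7 t
  SrCO3: 99.39 t
Total batch = 1068 t; LOI loss = 67.82 t

The whole derivation carries full precision at every stage. Intermediates are printed rounded to 4 significant figures on the page. Every reported result takes a single rounding — derived quantities are re-derived from the batch weights per 1000 t of glass at exact precision (the six compositions, LOI, totals, glass mass, the yield), as given in the problem or answer text.
Oxide mass targets, per 1000 t glaze:
  Na2O: 3.815% × 1000 = 38.15 t
  SiO2: 68.17% × 1000 = 681.7 t
  SrO: 6.987% × 1000 = 69.87 t
  B2O3: 5.005% × 1000 = 50.05 t
  Al2O3: 14.88% × 1000 = 148.8 t
  K2O: 1.145% × 1000 = 11.45 t
Per-oxide balance check applying the batch weights above, per the basis as stated (summed amounts equal target values up to rounding of the answer):
  Na2O: 156.4·0.1017 + 104.7·0.2124 = 38.14 t (target 38.15 t)
  SiO2: 156.4·0.6007 + 590.7·0.9950 = 681.7 t (target 681.7 t)
  SrO: 99.39·0.7030 = 69.87 t (target 69.87 t)
  B2O3: 104.7·0.4780 = 50.05 t (target 50.05 t)
  Al2O3: 111.0·0.9960 + 156.4·0.2331 + 590.7·0.003000 = 148.8 t (target 148.8 t)
  K2O: 156.4·0.04870 + 5.622·0.6815 = 11.45 t (target 11.45 t)
Glass-mass sanity pass: the batch minus its LOI: 1000 t (per-oxide target masses sum to 1000 t; stated basis 1000 t — deltas are rounding alone).
Adding the batch up: Σ batch = 1068 t; ignition loss, Σ(batch × LOI) = 67.82 t; yield: glass divided by total = 93.65%.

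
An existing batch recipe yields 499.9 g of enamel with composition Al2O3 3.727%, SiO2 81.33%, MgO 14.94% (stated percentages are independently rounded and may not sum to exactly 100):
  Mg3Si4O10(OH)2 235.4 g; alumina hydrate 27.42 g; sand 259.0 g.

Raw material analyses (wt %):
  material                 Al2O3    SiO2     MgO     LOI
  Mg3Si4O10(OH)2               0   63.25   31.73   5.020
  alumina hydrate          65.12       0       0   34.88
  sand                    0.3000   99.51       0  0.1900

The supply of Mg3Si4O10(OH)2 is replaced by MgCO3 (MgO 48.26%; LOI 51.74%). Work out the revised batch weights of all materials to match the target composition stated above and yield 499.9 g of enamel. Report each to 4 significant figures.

All arithmetic runs at full float precision through every step — in-progress results appear rounded to 4 significant figures within the worked lines; each reported number undergoes a single rounding; all derived quantities (yield, ignition loss, the totals, the three compositions, net glass mass) are carried starting from the weights at 499.9 g of glass at exact precision as written in the problem or answer text.
Target oxide masses per 499.9 g enamel:
  Al2O3: 3.727% × 499.9 = 18.63 g
  SiO2: 81.33% × 499.9 = 406.6 g
  MgO: 14.94% × 499.9 = 74.69 g
Oxide-by-oxide audit using the reported weights, at the basis given (each sum matches its target mass once rounding is allowed for):
  Al2O3: 26.73·0.6512 + 408.6·0.003000 = 18.63 g (target 18.63 g)
  SiO2: 408.6·0.9951 = 406.6 g (target 406.6 g)
  MgO: 154.8·0.4826 = 74.71 g (target 74.69 g)
The glass-mass cross-check: whole batch net of LOI = 499.9 g (oxide target masses add up to 499.9 g; stated basis 499.9 g — a pure rounding effect).
Adding the batch up: Σ batch = 590.1 g; ignition loss, Σ(batch × LOI) = 90.19 g; yield = glass ÷ total batch = 84.72%.

Revised batch per 499.9 g enamel:
  MgCO3: 154.8 g
  alumina hydrate: 26.73 g
  sand: 408.6 g
Total batch = 590.1 g; LOI loss = 90.19 g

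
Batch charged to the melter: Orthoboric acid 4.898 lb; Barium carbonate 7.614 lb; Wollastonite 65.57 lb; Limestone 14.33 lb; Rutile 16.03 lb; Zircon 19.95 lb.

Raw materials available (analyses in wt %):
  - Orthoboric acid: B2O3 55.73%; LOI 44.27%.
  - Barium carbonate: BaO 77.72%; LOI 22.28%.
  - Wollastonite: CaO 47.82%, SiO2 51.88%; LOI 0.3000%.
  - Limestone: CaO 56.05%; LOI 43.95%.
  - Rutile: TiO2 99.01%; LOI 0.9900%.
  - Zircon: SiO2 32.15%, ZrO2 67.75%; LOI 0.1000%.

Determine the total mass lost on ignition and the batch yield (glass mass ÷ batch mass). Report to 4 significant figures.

LOI loss = 10.54 lb; glass = 117.9 lb; yield = 91.79%

Intermediates are shown rounded to 4 significant digits when written out — the working math maintains exact precision at every stage — every reported figure takes just one rounding — the derived quantities (net glass mass, the yield, the six compositions, the totals, LOI) are rebuilt starting from the weights at 117.9 lb of glass in exact precision, as they appear in question or answer.
Each material's LOI contribution:
  Orthoboric acid: 4.898 × 0.4427 = 2.168 lb
  Barium carbonate: 7.614 × 0.2228 = 1.696 lb
  Wollastonite: 65.57 × 0.003000 = 0.1967 lb
  Limestone: 14.33 × 0.4395 = 6.298 lb
  Rutile: 16.03 × 0.009900 = 0.1587 lb
  Zircon: 19.95 × 0.001000 = 0.01995 lb
Total LOI = 10.54 lb
Glass = batch − LOI = 128.4 − 10.54 = 117.9 lb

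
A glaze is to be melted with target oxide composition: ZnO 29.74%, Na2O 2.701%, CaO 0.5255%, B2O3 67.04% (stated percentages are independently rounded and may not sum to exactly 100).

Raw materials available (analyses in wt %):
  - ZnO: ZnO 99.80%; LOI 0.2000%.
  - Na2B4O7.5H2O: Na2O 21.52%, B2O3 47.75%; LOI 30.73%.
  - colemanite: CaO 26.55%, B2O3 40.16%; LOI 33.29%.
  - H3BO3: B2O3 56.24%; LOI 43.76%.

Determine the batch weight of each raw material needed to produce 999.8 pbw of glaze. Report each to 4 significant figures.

All internal work holds exact precision from first step to last; working values are shown (rounded to four significant digits) when written out; a single rounding produces each reported figure — derived quantities are rebuilt at full precision (net glass mass, totals, yield, the four compositions, ignition loss) from the weighed amounts at 999.8 pbw of glass as they appear in the problem or the answer.
Oxide mass targets, per 999.8 pbw glaze:
  ZnO: 29.74% × 999.8 = 297.3 pbw
  Na2O: 2.701% × 999.8 = 27.00 pbw
  CaO: 0.5255% × 999.8 = 5.254 pbw
  B2O3: 67.04% × 999.8 = 670.3 pbw
A balance pass over the oxides, working from each reported weight, against the basis in use (target by target, the sums agree inside rounding margins):
  ZnO: 297.9·0.9980 = 297.3 pbw (target 297.3 pbw)
  Na2O: 125.5·0.2152 = 27.01 pbw (target 27.00 pbw)
  CaO: 19.79·0.2655 = 5.254 pbw (target 5.254 pbw)
  B2O3: 125.5·0.4775 + 19.79·0.4016 + 1071·0.5624 = 670.2 pbw (target 670.3 pbw)
The glass-mass cross-check: batch total minus LOI = 999.8 pbw (summing oxide targets gives 999.9 pbw; versus the stated basis of 999.8 pbw — a pure rounding effect).
Total batch = Σ batch = 1514 pbw; LOI removed, Σ of batch·LOI: 514.4 pbw; glass ÷ batch gives a yield of 66.03%.

Batch per 999.8 pbw glaze:
  ZnO: 297.9 pbw
  Na2B4O7.5H2O: 125.5 pbw
  colemanite: 19.79 pbw
  H3BO3: 1071 pbw
Total batch = 1514 pbw; LOI loss = 514.4 pbw; yield = 66.03%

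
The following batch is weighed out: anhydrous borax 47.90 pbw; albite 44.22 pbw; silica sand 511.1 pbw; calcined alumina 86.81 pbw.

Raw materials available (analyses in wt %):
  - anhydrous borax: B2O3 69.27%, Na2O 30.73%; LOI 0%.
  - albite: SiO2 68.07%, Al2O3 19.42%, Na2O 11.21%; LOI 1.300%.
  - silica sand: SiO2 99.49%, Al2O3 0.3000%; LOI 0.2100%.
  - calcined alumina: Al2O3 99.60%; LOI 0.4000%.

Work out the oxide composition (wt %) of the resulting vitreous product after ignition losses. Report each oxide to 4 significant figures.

Glass mass = 688.0 pbw (batch 690.0 − LOI 1.995).
Composition: SiO2 78.28%, Al2O3 14.04%, B2O3 4.822%, Na2O 2.860%

All internal work maintains full precision throughout — intermediates are shown rounded to 4 significant digits — each reported result includes exactly one rounding — the derived quantities are computed in exact precision (net glass mass, the totals, yield, the four compositions, ignition loss) from the batch weights per 688.0 pbw of glass, as given in either problem or answer.
What the batch supplies per oxide:
  SiO2: 44.22·0.6807 + 511.1·0.9949 = 538.6 pbw
  Al2O3: 44.22·0.1942 + 511.1·0.003000 + 86.81·0.9960 = 96.58 pbw
  B2O3: 47.90·0.6927 = 33.18 pbw
  Na2O: 47.90·0.3073 + 44.22·0.1121 = 19.68 pbw
LOI: 44.22·0.01300 + 511.1·0.002100 + 86.81·0.004000 = 1.995 pbw
Glass = total batch minus LOI = 690.0 − 1.995 = 688.0 pbw (= the summed oxide contributions)
each wt % is 100 × oxide ÷ glass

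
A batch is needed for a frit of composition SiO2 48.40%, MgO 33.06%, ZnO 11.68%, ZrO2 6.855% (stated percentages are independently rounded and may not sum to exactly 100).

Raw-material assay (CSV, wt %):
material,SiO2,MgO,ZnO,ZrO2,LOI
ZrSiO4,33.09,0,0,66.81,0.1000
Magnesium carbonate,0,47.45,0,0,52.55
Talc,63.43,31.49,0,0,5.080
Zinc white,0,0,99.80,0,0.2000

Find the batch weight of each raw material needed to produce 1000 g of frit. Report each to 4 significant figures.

Batch per 1000 g frit:
  ZrSiO4: 102.6 g
  Magnesium carbonate: 225.9 g
  Talc: 709.5 g
  Zinc white: 117.0 g
Total batch = 1155 g; LOI loss = 155.1 g; yield = 86.57%

Mid-chain values are printed with 4-significant-digit rounding alongside each step — all arithmetic holds full precision at all times. Each reported value takes a single rounding — all derived quantities, including the yield, LOI, net glass mass, the totals, the four compositions, are rebuilt from the weighed amounts on 1000 g of glass at full precision, exactly as printed in problem or answer.
Per-oxide target masses for 1000 g frit:
  SiO2: 48.40% × 1000 = 484.0 g
  MgO: 33.06% × 1000 = 330.6 g
  ZnO: 11.68% × 1000 = 116.8 g
  ZrO2: 6.855% × 1000 = 68.55 g
Balance tally, oxide-wise, per the reported batch figures, per the basis as stated (summed amounts equal target values modulo rounding of the values):
  SiO2: 102.6·0.3309 + 709.5·0.6343 = 484.0 g (target 484.0 g)
  MgO: 225.9·0.4745 + 709.5·0.3149 = 330.6 g (target 330.6 g)
  ZnO: 117.0·0.9980 = 116.8 g (target 116.8 g)
  ZrO2: 102.6·0.6681 = 68.55 g (target 68.55 g)
Glass-mass bookkeeping: batch total minus LOI = 999.9 g (the Σ of target masses is 1000 g; the stated basis being 1000 g — any gap is answer rounding).
Batch grand total — Σ batch = 1155 g; ignition loss, Σ(batch × LOI) = 155.1 g; as yield: glass ÷ batch → 86.57%.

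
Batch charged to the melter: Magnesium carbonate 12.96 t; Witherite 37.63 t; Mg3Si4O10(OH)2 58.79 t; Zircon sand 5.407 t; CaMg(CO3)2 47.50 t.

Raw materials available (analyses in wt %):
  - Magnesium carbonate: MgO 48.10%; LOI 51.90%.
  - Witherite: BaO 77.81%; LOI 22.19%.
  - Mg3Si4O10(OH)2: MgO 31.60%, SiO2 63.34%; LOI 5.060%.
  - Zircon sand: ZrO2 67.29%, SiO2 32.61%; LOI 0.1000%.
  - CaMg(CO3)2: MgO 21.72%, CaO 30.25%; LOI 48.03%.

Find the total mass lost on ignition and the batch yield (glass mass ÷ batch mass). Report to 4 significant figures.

LOI loss = 40.87 t; glass = 121.4 t; yield = 74.82%

All arithmetic carries full float precision at every stage. In-progress results are printed, rounded to four significant figures, alongside each step. Exactly one rounding goes into every reported value; the derived quantities are computed starting from the weights on 121.4 t of glass in exact precision (ignition loss, totals, the five compositions, the yield, glass mass) as they appear in the question or the answer.
Per-material ignition loss:
  Magnesium carbonate: 12.96 × 0.5190 = 6.726 t
  Witherite: 37.63 × 0.2219 = 8.350 t
  Mg3Si4O10(OH)2: 58.79 × 0.05060 = 2.975 t
  Zircon sand: 5.407 × 0.001000 = 0.005407 t
  CaMg(CO3)2: 47.50 × 0.4803 = 22.81 t
Total LOI = 40.87 t
Glass = batch − LOI = 162.3 − 40.87 = 121.4 t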